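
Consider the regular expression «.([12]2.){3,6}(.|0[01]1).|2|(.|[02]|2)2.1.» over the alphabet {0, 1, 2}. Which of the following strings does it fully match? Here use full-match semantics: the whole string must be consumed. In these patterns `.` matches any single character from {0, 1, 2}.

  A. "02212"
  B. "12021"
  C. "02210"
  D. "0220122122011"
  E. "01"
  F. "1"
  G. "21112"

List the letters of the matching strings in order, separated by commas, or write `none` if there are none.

A, C

A. "02212" → match
B. "12021" → no match
C. "02210" → match
D → no match
E. "01" → no match
F. "1" → no match
G. "21112" → no match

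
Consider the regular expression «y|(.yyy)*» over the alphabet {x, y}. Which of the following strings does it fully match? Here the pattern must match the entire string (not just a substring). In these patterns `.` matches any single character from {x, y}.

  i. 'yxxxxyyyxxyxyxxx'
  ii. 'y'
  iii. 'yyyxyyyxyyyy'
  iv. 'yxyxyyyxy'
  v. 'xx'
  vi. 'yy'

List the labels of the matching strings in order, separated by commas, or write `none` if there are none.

ii

i → no match
ii. 'y' → match
iii. 'yyyxyyyxyyyy' → no match
iv. 'yxyxyyyxy' → no match
v. 'xx' → no match
vi. 'yy' → no match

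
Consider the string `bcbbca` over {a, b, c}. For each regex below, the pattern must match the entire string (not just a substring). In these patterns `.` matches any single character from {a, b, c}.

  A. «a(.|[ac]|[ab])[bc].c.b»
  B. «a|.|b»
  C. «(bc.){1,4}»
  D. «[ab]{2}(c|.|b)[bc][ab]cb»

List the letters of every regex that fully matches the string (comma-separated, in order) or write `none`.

C

A → no match — must start with `a`
B → no match
C → match
D → no match — must end with `cb`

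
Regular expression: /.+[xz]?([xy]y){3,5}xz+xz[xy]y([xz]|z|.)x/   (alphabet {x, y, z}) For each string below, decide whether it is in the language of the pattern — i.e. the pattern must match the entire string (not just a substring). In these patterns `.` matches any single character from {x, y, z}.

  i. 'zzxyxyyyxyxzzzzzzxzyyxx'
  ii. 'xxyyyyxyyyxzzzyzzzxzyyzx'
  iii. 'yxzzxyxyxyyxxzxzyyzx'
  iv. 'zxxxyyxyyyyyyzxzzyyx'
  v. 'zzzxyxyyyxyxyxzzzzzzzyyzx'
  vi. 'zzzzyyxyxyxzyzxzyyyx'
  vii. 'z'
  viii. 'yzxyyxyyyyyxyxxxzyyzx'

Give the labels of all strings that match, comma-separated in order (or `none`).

i → match
ii → no match
iii → no match
iv → no match
v → no match
vi → no match
vii. 'z' → no match — must end with 'x'
viii → no match

i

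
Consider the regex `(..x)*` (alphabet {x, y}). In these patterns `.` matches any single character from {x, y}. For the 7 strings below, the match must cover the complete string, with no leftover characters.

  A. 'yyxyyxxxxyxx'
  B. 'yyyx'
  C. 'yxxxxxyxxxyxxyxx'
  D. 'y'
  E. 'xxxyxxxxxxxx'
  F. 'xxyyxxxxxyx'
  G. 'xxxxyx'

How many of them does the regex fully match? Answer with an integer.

3

A → match
B → no match
C → no match
D → no match
E → match
F → no match
G → match
Total matched: 3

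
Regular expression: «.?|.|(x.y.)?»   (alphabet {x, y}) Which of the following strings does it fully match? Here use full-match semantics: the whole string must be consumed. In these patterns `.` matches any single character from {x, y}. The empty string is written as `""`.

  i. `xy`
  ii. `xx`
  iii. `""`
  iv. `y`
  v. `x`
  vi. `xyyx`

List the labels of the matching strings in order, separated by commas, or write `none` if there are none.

iii, iv, v, vi

i. `xy` → no match
ii. `xx` → no match
iii. `""` → match
iv. `y` → match
v. `x` → match
vi. `xyyx` → match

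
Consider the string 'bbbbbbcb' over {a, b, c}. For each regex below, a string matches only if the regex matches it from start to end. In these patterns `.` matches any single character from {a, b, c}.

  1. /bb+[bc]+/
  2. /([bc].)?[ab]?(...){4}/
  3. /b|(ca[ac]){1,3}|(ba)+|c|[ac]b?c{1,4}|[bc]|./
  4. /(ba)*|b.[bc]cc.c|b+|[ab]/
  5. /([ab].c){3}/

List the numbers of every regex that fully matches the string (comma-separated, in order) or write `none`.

1

1 → match
2 → no match
3 → no match
4 → no match
5 → no match — must end with 'c'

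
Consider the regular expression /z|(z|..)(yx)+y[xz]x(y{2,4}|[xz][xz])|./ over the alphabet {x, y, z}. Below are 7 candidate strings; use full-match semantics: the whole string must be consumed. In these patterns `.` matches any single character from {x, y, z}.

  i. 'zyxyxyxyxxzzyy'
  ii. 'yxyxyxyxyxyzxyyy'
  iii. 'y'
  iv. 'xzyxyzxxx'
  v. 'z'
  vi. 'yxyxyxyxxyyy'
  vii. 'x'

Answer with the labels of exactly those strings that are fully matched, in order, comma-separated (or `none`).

i → no match
ii → match
iii → match
iv → match
v → match
vi → match
vii → match

ii, iii, iv, v, vi, vii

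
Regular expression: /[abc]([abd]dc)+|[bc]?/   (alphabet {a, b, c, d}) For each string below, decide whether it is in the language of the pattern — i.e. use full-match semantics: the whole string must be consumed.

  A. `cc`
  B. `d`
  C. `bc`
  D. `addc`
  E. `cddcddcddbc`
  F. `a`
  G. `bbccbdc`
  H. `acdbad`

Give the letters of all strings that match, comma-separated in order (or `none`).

A → no match
B → no match
C → no match
D → match
E → no match
F → no match
G → no match
H → no match

D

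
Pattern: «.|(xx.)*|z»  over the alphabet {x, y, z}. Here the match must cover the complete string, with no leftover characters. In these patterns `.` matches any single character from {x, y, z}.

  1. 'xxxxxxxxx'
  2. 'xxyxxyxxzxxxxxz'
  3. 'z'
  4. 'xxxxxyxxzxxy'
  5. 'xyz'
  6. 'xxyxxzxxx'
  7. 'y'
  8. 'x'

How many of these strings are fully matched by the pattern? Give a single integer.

7

1 → match
2 → match
3 → match
4 → match
5 → no match
6 → match
7 → match
8 → match
Total matched: 7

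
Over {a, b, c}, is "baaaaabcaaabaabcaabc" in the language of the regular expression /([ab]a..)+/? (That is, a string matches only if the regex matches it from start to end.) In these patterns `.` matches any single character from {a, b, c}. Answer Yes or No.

Yes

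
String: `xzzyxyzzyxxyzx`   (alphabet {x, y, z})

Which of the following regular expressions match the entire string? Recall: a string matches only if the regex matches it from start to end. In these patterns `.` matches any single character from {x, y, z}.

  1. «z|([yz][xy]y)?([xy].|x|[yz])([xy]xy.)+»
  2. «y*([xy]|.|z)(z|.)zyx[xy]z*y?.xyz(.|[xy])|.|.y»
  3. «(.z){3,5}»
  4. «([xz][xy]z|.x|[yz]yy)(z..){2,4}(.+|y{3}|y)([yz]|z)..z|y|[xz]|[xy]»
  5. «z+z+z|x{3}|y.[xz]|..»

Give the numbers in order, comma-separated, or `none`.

2

1 → no match
2 → match
3 → no match — must end with `z`
4 → no match
5 → no match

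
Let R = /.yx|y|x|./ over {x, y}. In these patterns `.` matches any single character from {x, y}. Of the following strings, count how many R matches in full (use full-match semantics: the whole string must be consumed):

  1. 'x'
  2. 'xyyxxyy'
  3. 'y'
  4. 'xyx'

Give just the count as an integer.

1 → match
2 → no match
3 → match
4 → match
Total matched: 3

3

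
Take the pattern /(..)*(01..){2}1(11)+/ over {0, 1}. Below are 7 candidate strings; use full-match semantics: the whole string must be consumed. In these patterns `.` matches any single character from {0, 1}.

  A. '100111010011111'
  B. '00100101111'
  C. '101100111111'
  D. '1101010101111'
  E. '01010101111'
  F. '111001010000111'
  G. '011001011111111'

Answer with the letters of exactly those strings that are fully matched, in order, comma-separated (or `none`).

A → match
B → no match
C → no match
D → match
E → match
F → no match
G → match

A, D, E, G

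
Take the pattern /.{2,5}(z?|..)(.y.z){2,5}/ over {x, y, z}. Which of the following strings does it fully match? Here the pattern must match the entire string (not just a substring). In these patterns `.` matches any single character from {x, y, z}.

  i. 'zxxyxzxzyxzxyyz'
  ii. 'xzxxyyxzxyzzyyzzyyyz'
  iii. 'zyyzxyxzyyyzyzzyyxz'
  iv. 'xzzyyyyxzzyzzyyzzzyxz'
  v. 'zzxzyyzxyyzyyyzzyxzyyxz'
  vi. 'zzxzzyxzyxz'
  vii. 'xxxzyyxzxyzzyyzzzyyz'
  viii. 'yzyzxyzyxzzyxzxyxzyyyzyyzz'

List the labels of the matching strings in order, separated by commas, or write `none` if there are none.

i, ii, iv, v, vii, viii

i → match
ii → match
iii → no match
iv → match
v → match
vi → no match
vii → match
viii → match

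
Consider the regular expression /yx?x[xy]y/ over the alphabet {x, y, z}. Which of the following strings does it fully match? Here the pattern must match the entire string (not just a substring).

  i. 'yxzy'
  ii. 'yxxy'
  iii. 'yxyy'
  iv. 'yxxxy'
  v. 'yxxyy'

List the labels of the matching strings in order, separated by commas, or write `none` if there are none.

i → no match
ii → match
iii → match
iv → match
v → match

ii, iii, iv, v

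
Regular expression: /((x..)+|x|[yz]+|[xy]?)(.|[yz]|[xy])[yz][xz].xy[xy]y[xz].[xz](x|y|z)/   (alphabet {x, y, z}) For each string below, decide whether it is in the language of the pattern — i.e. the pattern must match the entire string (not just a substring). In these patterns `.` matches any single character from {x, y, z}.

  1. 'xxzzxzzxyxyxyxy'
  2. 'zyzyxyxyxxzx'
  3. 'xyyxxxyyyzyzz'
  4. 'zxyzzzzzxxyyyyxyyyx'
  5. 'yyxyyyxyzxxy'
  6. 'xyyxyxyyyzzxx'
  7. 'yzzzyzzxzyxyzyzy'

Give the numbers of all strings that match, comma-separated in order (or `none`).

2, 3, 6

1 → no match
2. 'zyzyxyxyxxzx' → match
3 → match
4 → no match
5. 'yyxyyyxyzxxy' → no match
6 → match
7 → no match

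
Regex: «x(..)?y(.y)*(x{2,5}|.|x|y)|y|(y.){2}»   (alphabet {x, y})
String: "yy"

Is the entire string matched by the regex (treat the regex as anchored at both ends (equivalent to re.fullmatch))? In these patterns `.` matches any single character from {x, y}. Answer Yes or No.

No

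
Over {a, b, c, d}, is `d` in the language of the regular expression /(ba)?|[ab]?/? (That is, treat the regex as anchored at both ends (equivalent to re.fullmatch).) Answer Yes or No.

No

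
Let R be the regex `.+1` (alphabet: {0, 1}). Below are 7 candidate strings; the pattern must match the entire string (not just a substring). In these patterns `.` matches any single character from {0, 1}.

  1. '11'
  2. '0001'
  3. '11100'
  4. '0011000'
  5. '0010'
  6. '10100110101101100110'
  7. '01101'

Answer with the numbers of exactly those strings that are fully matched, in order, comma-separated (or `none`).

1, 2, 7

1. '11' → match
2. '0001' → match
3. '11100' → no match — must end with '1'
4. '0011000' → no match — must end with '1'
5. '0010' → no match — must end with '1'
6 → no match — must end with '1'
7. '01101' → match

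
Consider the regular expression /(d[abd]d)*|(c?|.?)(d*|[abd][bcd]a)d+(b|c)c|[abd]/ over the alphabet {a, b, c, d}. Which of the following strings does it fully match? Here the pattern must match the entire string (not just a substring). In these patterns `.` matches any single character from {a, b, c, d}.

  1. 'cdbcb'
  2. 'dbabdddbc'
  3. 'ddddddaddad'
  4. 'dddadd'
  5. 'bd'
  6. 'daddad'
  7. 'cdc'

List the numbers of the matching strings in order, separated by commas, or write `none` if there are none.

6

1 → no match
2 → no match
3 → no match
4 → no match
5 → no match
6 → match
7 → no match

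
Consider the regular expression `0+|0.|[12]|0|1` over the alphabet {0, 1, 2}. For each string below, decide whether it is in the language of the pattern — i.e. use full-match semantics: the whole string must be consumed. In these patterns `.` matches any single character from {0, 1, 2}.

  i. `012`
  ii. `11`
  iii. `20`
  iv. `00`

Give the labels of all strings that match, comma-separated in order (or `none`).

i. `012` → no match
ii. `11` → no match
iii. `20` → no match
iv. `00` → match

iv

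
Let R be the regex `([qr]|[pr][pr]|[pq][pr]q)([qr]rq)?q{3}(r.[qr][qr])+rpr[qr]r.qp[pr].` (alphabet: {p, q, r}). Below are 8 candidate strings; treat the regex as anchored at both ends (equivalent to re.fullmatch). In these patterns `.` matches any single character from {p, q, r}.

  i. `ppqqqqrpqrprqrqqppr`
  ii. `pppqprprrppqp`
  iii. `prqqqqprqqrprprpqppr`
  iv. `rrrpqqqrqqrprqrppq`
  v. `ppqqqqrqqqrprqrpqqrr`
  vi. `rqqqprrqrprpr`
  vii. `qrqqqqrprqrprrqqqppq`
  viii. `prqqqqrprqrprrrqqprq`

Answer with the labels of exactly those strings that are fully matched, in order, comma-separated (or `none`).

viii

i → no match
ii → no match
iii → no match
iv → no match
v → no match
vi → no match
vii → no match
viii → match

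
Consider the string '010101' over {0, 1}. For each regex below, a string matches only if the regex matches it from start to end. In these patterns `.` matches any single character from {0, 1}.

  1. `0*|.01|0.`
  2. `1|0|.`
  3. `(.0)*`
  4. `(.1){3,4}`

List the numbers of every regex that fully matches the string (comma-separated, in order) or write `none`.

4

1 → no match
2 → no match
3 → no match
4 → match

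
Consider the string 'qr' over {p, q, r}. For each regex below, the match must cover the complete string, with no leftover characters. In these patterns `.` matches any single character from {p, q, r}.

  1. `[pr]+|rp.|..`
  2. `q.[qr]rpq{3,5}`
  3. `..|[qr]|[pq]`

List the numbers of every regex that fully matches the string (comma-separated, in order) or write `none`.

1 → match
2 → no match — must end with 'q'
3 → match

1, 3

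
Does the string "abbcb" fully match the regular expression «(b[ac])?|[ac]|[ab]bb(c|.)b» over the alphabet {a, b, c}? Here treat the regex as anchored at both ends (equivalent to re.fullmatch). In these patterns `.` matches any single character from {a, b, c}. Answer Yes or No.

Yes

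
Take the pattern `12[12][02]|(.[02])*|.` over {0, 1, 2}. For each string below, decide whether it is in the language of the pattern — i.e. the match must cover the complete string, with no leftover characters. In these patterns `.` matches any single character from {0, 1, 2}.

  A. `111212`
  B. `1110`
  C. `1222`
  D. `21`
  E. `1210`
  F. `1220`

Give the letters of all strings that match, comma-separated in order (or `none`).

C, E, F

A → no match
B → no match
C → match
D → no match
E → match
F → match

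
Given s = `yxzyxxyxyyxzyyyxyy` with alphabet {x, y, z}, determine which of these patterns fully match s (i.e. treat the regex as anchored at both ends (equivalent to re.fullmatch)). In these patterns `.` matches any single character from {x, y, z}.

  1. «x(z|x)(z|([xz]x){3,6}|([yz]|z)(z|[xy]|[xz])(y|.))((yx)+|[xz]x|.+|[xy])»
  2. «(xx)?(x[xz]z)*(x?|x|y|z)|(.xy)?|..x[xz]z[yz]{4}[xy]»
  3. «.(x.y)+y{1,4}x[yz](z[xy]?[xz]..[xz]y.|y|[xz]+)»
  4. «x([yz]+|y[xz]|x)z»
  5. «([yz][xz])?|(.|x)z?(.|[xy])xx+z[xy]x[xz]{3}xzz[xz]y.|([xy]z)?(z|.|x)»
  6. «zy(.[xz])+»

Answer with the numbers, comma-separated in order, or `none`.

1 → no match — must start with `x`
2 → no match
3 → match
4 → no match — must start with `x`
5 → no match
6 → no match — must start with `zy`

3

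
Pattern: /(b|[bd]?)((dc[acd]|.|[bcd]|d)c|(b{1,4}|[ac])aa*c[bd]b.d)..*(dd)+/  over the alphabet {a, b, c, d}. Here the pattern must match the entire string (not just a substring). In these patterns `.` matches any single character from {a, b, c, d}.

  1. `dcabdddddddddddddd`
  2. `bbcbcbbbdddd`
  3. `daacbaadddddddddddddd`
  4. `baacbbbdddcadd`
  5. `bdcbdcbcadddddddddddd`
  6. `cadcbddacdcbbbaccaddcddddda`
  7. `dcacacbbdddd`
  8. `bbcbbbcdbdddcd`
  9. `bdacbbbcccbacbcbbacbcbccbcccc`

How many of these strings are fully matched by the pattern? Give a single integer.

1 → match
2 → match
3 → no match
4 → match
5 → match
6 → no match — must end with `dd`
7 → match
8 → no match — must end with `dd`
9 → no match — must end with `dd`
Total matched: 5

5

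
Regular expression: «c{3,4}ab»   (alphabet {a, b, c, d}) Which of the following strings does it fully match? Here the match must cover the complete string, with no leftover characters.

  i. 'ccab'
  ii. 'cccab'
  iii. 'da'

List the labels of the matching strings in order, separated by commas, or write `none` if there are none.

ii

i. 'ccab' → no match
ii. 'cccab' → match
iii. 'da' → no match — must start with 'c'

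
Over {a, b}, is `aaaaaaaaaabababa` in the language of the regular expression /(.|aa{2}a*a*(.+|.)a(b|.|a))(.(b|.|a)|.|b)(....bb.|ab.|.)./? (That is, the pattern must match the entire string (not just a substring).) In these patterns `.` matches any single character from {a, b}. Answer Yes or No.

Yes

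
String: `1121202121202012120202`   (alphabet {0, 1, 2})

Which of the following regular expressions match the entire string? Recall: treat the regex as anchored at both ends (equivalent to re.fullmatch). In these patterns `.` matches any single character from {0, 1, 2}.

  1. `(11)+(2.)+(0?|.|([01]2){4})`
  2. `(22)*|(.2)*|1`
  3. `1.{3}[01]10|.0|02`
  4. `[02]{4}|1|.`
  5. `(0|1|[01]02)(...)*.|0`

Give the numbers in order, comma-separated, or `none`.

1

1 → match
2 → no match
3 → no match
4 → no match
5 → no match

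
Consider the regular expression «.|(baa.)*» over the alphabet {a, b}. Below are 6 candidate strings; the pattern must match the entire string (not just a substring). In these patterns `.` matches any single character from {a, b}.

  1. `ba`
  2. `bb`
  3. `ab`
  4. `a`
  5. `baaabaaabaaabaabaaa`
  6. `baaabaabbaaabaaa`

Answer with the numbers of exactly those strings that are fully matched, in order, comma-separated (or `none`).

4, 6

1. `ba` → no match
2. `bb` → no match
3. `ab` → no match
4. `a` → match
5 → no match
6 → match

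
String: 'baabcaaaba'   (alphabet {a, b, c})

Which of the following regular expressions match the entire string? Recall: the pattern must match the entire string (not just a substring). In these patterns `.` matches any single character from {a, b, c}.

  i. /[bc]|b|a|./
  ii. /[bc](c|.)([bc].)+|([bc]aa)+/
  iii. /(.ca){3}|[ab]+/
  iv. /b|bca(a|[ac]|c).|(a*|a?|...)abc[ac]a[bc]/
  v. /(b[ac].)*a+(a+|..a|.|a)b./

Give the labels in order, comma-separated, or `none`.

v

i → no match
ii → no match
iii → no match
iv → no match
v → match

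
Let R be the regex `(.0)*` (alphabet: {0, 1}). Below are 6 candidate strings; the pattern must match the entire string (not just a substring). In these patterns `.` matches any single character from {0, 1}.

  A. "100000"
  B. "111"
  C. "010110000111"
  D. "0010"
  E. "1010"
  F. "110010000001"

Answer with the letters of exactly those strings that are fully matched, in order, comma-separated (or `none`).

A. "100000" → match
B. "111" → no match
C. "010110000111" → no match
D. "0010" → match
E. "1010" → match
F. "110010000001" → no match

A, D, E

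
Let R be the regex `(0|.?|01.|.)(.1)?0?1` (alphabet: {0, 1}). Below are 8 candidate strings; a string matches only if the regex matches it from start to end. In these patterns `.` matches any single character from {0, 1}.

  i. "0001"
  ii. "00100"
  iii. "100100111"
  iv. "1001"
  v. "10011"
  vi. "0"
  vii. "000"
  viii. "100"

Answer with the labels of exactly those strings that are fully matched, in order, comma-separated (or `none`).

i → no match
ii → no match — must end with "1"
iii → no match
iv → no match
v → no match
vi → no match — must end with "1"
vii → no match — must end with "1"
viii → no match — must end with "1"

none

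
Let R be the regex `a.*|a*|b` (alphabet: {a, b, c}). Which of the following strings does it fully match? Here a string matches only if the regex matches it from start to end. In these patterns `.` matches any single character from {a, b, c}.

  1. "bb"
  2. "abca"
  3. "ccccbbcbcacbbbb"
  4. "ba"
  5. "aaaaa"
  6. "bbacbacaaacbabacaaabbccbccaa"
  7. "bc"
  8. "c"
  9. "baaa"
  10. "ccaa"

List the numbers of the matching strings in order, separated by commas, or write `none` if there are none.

2, 5

1 → no match
2 → match
3 → no match
4 → no match
5 → match
6 → no match
7 → no match
8 → no match
9 → no match
10 → no match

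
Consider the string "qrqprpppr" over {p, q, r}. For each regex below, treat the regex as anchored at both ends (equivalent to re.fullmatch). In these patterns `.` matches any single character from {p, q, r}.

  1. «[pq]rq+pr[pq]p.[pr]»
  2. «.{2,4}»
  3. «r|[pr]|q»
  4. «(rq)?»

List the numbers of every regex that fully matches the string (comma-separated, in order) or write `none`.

1 → match
2 → no match
3 → no match
4 → no match

1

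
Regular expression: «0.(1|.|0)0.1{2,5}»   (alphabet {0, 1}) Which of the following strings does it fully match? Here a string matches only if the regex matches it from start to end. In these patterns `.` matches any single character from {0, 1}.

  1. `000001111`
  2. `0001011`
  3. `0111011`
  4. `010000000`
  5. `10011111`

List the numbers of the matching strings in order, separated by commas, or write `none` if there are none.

1

1. `000001111` → match
2. `0001011` → no match
3. `0111011` → no match
4. `010000000` → no match — must end with `1`
5. `10011111` → no match — must start with `0`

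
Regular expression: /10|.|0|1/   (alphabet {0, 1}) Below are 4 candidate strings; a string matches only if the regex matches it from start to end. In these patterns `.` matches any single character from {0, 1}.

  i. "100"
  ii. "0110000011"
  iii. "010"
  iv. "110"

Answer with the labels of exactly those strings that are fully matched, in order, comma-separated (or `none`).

i. "100" → no match
ii. "0110000011" → no match
iii. "010" → no match
iv. "110" → no match

none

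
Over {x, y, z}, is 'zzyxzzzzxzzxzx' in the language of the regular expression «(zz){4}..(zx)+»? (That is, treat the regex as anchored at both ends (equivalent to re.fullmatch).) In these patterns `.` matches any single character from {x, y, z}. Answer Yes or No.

No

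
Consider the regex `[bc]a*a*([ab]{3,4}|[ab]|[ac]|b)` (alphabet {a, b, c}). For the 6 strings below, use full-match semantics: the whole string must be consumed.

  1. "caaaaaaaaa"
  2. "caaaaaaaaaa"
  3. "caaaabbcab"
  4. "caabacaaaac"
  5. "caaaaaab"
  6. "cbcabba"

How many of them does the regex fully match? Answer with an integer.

3

1 → match
2 → match
3 → no match
4 → no match
5 → match
6 → no match
Total matched: 3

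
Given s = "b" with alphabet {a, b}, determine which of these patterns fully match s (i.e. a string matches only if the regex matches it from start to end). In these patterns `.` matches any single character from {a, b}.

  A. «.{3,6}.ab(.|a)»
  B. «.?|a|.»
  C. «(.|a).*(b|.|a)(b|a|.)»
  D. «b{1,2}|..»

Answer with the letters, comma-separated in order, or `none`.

A → no match
B → match
C → no match
D → match

B, D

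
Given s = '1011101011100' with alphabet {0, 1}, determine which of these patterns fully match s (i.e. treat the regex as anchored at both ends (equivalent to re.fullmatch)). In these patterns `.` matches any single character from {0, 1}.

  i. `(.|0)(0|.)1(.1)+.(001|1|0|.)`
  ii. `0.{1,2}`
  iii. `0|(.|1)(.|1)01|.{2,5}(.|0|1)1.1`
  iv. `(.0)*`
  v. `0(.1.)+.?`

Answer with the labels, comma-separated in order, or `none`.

i

i → match
ii → no match — must start with '0'
iii → no match
iv → no match
v → no match — must start with '0'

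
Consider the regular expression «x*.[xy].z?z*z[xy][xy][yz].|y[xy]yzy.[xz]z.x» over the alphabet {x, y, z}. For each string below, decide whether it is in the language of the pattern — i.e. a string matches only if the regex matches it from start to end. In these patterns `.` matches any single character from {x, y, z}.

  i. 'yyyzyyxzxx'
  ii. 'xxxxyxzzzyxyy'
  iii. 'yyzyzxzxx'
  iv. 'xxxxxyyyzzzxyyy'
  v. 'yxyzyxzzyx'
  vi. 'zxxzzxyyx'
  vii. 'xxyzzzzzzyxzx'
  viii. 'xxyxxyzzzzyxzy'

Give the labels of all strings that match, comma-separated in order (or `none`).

i → match
ii → match
iii → no match
iv → match
v → match
vi → match
vii → match
viii → no match

i, ii, iv, v, vi, vii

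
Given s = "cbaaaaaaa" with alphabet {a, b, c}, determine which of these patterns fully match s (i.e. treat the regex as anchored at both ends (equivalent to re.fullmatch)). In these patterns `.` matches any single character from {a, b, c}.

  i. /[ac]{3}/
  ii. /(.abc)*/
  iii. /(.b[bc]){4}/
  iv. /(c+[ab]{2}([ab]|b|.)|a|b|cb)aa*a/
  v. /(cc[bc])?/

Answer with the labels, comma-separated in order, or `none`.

i → no match
ii → no match
iii → no match
iv → match
v → no match

iv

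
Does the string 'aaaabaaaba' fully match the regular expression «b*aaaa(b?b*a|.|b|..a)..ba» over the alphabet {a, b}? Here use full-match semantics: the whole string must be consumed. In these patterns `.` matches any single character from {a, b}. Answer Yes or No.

Yes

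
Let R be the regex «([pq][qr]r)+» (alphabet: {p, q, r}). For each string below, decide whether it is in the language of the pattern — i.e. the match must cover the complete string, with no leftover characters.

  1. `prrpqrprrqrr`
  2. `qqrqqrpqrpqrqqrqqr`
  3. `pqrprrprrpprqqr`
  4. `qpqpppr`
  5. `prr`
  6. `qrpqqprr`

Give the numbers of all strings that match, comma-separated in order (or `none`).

1. `prrpqrprrqrr` → match
2 → match
3 → no match
4. `qpqpppr` → no match
5. `prr` → match
6. `qrpqqprr` → no match

1, 2, 5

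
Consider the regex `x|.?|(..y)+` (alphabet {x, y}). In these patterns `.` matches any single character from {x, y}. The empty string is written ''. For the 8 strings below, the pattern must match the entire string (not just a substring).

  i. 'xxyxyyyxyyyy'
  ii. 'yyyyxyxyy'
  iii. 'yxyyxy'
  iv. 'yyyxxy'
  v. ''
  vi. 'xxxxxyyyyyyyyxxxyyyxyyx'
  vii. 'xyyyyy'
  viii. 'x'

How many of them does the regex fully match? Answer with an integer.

7

i → match
ii → match
iii → match
iv → match
v → match
vi → no match
vii → match
viii → match
Total matched: 7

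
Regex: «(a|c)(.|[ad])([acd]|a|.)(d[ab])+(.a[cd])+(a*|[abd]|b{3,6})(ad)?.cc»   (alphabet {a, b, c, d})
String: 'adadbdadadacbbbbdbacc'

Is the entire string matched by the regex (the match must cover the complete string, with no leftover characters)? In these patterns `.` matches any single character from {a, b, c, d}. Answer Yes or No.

No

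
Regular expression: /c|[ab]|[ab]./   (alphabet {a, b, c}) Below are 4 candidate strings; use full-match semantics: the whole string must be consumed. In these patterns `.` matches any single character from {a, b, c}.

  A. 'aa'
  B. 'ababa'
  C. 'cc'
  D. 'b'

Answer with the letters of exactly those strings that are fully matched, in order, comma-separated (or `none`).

A. 'aa' → match
B. 'ababa' → no match
C. 'cc' → no match
D. 'b' → match

A, D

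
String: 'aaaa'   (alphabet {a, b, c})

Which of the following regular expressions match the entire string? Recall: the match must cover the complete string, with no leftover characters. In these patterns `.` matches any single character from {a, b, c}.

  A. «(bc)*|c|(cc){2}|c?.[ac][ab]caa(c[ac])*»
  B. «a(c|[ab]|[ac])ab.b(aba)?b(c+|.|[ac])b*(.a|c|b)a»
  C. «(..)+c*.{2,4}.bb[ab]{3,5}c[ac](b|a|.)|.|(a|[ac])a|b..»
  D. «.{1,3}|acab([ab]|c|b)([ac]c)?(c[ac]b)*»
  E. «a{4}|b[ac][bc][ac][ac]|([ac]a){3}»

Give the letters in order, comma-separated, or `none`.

E

A → no match
B → no match
C → no match
D → no match
E → match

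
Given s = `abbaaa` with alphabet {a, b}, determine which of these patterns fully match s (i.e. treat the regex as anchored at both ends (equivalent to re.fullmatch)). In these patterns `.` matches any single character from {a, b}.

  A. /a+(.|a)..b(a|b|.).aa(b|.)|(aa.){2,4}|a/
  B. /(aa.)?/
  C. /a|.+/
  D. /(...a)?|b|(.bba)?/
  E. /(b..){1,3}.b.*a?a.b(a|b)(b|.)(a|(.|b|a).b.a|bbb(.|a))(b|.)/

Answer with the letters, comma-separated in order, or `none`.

C

A → no match
B → no match
C → match
D → no match
E → no match — must start with `b`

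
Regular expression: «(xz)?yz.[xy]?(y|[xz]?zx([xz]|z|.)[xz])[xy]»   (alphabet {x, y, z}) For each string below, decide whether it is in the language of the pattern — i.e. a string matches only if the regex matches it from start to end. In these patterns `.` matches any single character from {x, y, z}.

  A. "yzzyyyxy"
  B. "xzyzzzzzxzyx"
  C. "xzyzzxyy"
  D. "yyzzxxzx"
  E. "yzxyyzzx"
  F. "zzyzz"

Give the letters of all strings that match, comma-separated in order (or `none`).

A → no match
B → no match
C → match
D → no match
E → no match
F → no match

C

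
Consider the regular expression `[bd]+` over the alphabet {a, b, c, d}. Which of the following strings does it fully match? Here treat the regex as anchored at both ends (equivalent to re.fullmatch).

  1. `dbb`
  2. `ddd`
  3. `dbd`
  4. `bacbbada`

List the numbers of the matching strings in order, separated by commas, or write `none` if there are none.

1 → match
2 → match
3 → match
4 → no match

1, 2, 3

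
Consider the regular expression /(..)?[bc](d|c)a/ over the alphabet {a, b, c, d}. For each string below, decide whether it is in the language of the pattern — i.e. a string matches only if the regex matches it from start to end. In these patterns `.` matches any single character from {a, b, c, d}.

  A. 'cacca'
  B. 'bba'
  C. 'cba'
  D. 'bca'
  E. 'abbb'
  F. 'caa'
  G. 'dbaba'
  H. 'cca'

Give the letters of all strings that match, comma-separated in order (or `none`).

A, D, H

A → match
B → no match
C → no match
D → match
E → no match — must end with 'a'
F → no match
G → no match
H → match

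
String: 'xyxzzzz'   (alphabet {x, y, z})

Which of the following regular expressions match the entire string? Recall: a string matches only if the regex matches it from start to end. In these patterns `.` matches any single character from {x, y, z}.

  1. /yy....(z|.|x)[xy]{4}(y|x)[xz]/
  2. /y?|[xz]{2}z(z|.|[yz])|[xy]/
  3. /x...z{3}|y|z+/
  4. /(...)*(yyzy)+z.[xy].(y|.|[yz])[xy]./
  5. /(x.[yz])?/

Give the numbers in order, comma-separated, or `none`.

1 → no match — must start with 'yy'
2 → no match
3 → match
4 → no match
5 → no match

3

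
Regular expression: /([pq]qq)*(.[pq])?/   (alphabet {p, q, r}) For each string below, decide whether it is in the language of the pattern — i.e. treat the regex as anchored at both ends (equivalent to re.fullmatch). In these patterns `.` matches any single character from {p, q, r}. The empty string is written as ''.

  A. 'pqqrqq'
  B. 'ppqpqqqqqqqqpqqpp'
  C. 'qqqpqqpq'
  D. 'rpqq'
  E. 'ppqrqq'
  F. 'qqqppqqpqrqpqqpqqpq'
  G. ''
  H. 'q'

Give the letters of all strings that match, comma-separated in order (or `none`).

A → no match
B → no match
C → match
D → no match
E → no match
F → no match
G → match
H → no match

C, G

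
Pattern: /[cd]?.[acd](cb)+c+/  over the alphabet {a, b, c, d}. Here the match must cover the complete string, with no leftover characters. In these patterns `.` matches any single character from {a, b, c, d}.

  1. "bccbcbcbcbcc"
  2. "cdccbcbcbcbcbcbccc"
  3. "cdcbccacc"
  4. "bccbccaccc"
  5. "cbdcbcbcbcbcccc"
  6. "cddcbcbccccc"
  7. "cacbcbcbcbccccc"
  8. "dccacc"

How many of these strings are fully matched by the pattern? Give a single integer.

1 → match
2 → match
3 → no match
4 → no match
5 → match
6 → match
7 → match
8 → no match
Total matched: 5

5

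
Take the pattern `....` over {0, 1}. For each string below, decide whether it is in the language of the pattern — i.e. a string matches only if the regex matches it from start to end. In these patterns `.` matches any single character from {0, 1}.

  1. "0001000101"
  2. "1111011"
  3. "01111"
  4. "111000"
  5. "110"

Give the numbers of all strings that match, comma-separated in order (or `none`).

1 → no match
2 → no match
3 → no match
4 → no match
5 → no match

none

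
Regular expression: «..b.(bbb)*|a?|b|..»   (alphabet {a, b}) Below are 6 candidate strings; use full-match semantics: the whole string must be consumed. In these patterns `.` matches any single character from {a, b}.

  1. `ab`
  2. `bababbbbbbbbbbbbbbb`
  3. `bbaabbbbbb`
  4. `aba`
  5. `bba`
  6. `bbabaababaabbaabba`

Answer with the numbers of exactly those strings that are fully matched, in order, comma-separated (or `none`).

1, 2

1 → match
2 → match
3 → no match
4 → no match
5 → no match
6 → no match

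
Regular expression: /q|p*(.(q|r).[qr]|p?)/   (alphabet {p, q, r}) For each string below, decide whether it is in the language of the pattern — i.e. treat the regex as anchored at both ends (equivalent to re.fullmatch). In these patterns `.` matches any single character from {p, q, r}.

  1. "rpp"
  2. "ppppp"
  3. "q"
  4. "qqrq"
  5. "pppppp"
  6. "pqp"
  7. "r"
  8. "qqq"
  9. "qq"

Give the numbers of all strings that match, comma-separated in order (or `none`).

2, 3, 4, 5

1 → no match
2 → match
3 → match
4 → match
5 → match
6 → no match
7 → no match
8 → no match
9 → no match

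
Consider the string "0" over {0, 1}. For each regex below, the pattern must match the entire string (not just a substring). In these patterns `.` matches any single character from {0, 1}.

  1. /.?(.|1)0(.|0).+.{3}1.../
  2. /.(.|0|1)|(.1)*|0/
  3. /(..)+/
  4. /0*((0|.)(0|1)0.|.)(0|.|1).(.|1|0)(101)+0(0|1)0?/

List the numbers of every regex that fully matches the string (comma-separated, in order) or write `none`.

1 → no match
2 → match
3 → no match
4 → no match

2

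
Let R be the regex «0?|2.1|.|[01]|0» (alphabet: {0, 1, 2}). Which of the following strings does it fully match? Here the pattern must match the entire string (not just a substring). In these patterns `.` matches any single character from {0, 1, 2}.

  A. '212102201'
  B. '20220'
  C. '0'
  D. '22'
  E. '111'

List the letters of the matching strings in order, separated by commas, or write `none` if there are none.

C

A. '212102201' → no match
B. '20220' → no match
C. '0' → match
D. '22' → no match
E. '111' → no match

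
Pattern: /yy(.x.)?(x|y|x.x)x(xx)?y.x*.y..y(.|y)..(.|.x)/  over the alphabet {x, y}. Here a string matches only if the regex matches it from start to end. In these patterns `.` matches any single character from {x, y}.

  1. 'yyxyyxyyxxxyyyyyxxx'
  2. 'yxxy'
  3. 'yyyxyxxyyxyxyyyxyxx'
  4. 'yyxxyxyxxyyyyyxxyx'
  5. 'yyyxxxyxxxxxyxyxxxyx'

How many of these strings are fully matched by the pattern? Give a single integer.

1

1 → no match
2. 'yxxy' → no match — must start with 'yy'
3 → match
4 → no match
5 → no match
Total matched: 1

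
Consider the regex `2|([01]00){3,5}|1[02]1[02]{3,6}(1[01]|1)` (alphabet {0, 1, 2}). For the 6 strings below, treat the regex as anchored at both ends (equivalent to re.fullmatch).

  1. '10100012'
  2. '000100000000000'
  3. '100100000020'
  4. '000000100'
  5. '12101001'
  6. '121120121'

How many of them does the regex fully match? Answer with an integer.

2

1 → no match
2 → match
3 → no match
4 → match
5 → no match
6 → no match
Total matched: 2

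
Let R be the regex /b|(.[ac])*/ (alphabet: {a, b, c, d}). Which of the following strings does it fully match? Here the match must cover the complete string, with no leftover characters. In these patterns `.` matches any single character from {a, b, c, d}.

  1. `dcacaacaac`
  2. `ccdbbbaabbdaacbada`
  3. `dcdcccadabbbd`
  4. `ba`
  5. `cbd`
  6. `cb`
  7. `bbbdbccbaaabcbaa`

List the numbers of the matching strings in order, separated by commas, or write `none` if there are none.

1, 4

1 → match
2 → no match
3 → no match
4 → match
5 → no match
6 → no match
7 → no match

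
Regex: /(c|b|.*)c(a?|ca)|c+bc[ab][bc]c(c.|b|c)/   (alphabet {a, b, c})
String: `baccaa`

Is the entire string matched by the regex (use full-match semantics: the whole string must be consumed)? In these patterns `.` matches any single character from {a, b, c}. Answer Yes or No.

No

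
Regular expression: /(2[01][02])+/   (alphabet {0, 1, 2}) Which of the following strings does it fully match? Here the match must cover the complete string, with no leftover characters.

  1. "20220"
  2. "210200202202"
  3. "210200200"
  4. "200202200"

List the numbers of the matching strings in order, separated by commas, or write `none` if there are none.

2, 3, 4

1 → no match
2 → match
3 → match
4 → match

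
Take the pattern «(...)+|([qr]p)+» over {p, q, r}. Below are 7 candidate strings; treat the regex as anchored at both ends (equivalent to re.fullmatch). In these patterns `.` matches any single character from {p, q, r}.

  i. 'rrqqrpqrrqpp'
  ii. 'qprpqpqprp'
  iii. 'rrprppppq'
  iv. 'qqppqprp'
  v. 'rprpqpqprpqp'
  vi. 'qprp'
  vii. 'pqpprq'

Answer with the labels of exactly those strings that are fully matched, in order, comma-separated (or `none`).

i → match
ii → match
iii → match
iv → no match
v → match
vi → match
vii → match

i, ii, iii, v, vi, vii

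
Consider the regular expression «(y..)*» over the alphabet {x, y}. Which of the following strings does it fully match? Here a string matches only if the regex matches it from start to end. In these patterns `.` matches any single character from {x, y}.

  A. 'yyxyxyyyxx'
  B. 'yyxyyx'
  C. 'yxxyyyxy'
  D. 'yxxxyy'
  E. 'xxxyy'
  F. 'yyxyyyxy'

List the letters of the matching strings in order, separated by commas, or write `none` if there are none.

A → no match
B → match
C → no match
D → no match
E → no match
F → no match

B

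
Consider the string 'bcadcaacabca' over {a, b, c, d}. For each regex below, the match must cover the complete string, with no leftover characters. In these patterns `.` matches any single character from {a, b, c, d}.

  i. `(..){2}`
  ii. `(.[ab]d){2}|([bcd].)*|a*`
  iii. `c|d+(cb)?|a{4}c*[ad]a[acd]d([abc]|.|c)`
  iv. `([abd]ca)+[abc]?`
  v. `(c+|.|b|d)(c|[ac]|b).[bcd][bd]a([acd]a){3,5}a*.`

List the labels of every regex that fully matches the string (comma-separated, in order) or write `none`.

iv

i → no match
ii → no match
iii → no match
iv → match
v → no match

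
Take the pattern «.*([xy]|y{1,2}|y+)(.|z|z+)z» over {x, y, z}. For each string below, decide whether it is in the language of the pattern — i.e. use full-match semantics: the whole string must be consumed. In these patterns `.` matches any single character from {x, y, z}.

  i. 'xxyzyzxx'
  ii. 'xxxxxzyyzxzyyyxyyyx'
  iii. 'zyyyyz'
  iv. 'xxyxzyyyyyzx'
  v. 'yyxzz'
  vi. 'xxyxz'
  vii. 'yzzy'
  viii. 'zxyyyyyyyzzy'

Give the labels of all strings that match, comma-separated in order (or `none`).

iii, v, vi

i → no match — must end with 'z'
ii → no match — must end with 'z'
iii → match
iv → no match — must end with 'z'
v → match
vi → match
vii → no match — must end with 'z'
viii → no match — must end with 'z'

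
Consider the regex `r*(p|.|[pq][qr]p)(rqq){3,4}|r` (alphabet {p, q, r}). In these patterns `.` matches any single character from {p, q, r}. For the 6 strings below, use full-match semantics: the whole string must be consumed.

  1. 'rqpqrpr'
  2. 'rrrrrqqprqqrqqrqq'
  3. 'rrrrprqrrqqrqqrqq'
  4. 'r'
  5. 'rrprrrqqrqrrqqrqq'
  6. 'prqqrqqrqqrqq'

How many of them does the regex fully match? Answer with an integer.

1 → no match
2 → match
3 → no match
4 → match
5 → no match
6 → match
Total matched: 3

3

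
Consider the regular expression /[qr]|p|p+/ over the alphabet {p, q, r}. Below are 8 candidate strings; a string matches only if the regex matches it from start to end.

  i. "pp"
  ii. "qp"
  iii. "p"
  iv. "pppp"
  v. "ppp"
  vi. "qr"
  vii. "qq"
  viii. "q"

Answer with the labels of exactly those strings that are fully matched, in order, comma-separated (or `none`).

i, iii, iv, v, viii

i → match
ii → no match
iii → match
iv → match
v → match
vi → no match
vii → no match
viii → match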